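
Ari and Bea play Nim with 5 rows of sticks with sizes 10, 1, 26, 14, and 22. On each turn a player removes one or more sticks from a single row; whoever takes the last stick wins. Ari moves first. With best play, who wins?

Ari wins

Write each in binary and XOR column by column:
  01010  (10)
  00001  (1)
  11010  (26)
  01110  (14)
  10110  (22)
  -----
  01001  (9)
The nim-sum is 9 ≠ 0, so this is an N-position: the player to move can win; Ari has a winning move.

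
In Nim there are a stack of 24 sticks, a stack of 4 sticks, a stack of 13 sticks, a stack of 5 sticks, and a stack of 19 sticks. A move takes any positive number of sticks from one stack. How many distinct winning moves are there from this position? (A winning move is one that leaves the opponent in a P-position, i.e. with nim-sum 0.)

3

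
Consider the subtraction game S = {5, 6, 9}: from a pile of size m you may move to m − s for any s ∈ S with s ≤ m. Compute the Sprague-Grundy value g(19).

1

Build the Grundy sequence with g(k) = mex{g(k−s) : s ∈ {5, 6, 9}, s ≤ k}:
k:     0  1  2  3  4  5  6  7  8  9 10 11 12 13 14 15 16 17 18 19
g(k):  0  0  0  0  0  1  1  1  1  1  2  2  2  2  0  0  0  0  0  1
So g(19) = 1.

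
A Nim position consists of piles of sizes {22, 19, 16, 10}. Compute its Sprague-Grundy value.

31

Nim-sum: 22 ^ 19 ^ 16 ^ 10 = 31.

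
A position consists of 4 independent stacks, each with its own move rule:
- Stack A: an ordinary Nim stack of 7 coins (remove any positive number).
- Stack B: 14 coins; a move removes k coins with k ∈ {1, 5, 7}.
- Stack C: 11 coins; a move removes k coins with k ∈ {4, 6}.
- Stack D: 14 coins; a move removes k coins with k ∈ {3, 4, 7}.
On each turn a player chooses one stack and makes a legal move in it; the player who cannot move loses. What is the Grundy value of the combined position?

Stack A is a plain Nim stack of size 7, so its Grundy value is 7.
For stack B, compute g(0), g(1), … with moves {1, 5, 7}:
k:     0  1  2  3  4  5  6  7  8  9 10 11 12 13 14
g(k):  0  1  0  1  0  1  0  1  0  1  0  1  0  1  0
So g(14) = 0.
For stack C, compute g(0), g(1), … with moves {4, 6}:
g(0) = mex{} = 0
g(1) = mex{} = 0
g(2) = mex{} = 0
g(3) = mex{} = 0
g(4) = mex{0} = 1
g(5) = mex{0} = 1
g(6) = mex{0} = 1
g(7) = mex{0} = 1
g(8) = mex{0,1} = 2
g(9) = mex{0,1} = 2
g(10) = mex{1} = 0
g(11) = mex{1} = 0
So g(11) = 0.
Grundy values for stack D (subtraction set {3, 4, 7}):
k:     0  1  2  3  4  5  6  7  8  9 10 11 12 13 14
g(k):  0  0  0  1  1  1  2  2  2  3  0  0  0  1  1
So g(14) = 1.
By the Sprague-Grundy theorem, the Grundy value of a sum of independent games is the XOR of the component values.
Combined value = 7 ⊕ 0 ⊕ 0 ⊕ 1 = 6.

6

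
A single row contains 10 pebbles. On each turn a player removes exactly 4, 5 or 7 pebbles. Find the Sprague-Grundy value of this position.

2

Compute g(0), g(1), … for moves {4, 5, 7}:
k:     0  1  2  3  4  5  6  7  8  9 10
g(k):  0  0  0  0  1  1  1  1  2  2  2
So g(10) = 2.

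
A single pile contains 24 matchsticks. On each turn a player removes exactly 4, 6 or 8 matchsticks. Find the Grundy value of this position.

0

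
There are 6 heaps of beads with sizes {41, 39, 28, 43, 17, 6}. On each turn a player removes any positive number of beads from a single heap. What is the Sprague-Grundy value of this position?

Nim-sum: 41 ⊕ 39 ⊕ 28 ⊕ 43 ⊕ 17 ⊕ 6 = 46.

46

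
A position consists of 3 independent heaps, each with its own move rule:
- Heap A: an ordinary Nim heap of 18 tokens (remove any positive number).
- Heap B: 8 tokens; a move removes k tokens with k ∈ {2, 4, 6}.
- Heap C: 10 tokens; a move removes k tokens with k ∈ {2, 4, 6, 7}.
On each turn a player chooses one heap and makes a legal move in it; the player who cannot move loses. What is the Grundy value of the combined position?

Heap A is a plain Nim heap of size 18, so its Grundy value is 18.
Build the Grundy sequence for heap B with g(k) = mex{g(k−s) : s ∈ {2, 4, 6}, s ≤ k}:
k:     0  1  2  3  4  5  6  7  8
g(k):  0  0  1  1  2  2  3  3  0
So g(8) = 0.
For heap C, compute g(0), g(1), … with moves {2, 4, 6, 7}:
g(0) = mex{} = 0
g(1) = mex{} = 0
g(2) = mex{0} = 1
g(3) = mex{0} = 1
g(4) = mex{0,1} = 2
g(5) = mex{0,1} = 2
g(6) = mex{0,1,2} = 3
g(7) = mex{0,1,2} = 3
g(8) = mex{0,1,2,3} = 4
g(9) = mex{1,2,3} = 0
g(10) = mex{1,2,3,4} = 0
So g(10) = 0.
By the Sprague-Grundy theorem, the Grundy value of a sum of independent games is the XOR of the component values.
Combined value = 18 XOR 0 XOR 0 = 18.

18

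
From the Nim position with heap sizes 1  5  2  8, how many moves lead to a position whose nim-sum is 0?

Compute the nim-sum pairwise:
1 ⊕ 5 = 4
4 ⊕ 2 = 6
6 ⊕ 8 = 14
The overall nim-sum is X = 14. A heap of size p has a winning move iff p XOR X < p (reduce it to p XOR X).
  1: 1 XOR 14 = 15 ≥ 1 — no move.
  5: 5 XOR 14 = 11 ≥ 5 — no move.
  2: 2 XOR 14 = 12 ≥ 2 — no move.
  8: 8 XOR 14 = 6 < 8 — winning move (to 6).
That gives 1 winning move.

1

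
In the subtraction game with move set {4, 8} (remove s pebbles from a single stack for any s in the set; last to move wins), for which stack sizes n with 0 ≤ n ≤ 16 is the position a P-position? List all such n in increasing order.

0, 1, 2, 3, 12, 13, 14, 15

Compute g(0), g(1), … for moves {4, 8}:
k:     0  1  2  3  4  5  6  7  8  9 10 11 12 13 14 15 16
g(k):  0  0  0  0  1  1  1  1  2  2  2  2  0  0  0  0  1
The P-positions (g = 0) in 0..16 are 0, 1, 2, 3, 12, 13, 14, 15.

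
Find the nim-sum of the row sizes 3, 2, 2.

3

In binary:
  11  (3)
  10  (2)
  10  (2)
  --
  11  (3)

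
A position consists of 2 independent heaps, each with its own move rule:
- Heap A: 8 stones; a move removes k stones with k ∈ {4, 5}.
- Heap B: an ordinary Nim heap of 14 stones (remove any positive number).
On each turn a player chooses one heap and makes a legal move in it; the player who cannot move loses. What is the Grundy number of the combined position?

12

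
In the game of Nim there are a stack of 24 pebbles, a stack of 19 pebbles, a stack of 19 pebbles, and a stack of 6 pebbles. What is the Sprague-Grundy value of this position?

Nim-sum: 24 ^ 19 ^ 19 ^ 6 = 30.

30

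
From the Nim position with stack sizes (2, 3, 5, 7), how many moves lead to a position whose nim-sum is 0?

3

Compute the nim-sum pairwise:
2 ^ 3 = 1
1 ^ 5 = 4
4 ^ 7 = 3
The overall nim-sum is X = 3. A stack of size p has a winning move iff p XOR X < p (reduce it to p XOR X).
  2: 2 XOR 3 = 1 < 2 — winning move (to 1).
  3: 3 XOR 3 = 0 < 3 — winning move (to 0).
  5: 5 XOR 3 = 6 ≥ 5 — no move.
  7: 7 XOR 3 = 4 < 7 — winning move (to 4).
That gives 3 winning moves.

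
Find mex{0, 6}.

1

0 is in the set but 1 is not, so the mex is 1.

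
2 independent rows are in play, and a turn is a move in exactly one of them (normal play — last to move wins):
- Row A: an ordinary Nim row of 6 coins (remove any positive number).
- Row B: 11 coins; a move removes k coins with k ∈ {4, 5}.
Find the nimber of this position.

6

Row A is a plain Nim row of size 6, so its Grundy value is 6.
Build the Grundy sequence for row B with g(k) = mex{g(k−s) : s ∈ {4, 5}, s ≤ k}:
k:     0  1  2  3  4  5  6  7  8  9 10 11
g(k):  0  0  0  0  1  1  1  1  2  0  0  0
So g(11) = 0.
By the Sprague-Grundy theorem, the Grundy value of a sum of independent games is the XOR of the component values.
Combined value = 6 ⊕ 0 = 6.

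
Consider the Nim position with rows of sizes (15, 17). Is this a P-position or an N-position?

N-position

In binary:
  01111  (15)
  10001  (17)
  -----
  11110  (30)
The nim-sum is 30 ≠ 0, so this is an N-position: the player to move can win.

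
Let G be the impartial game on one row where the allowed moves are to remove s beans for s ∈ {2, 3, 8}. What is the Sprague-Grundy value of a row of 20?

0

Build the Grundy sequence with g(k) = mex{g(k−s) : s ∈ {2, 3, 8}, s ≤ k}:
k:     0  1  2  3  4  5  6  7  8  9 10 11 12 13 14 15 16 17 18 19 20
g(k):  0  0  1  1  2  0  0  1  1  2  0  0  1  1  2  0  0  1  1  2  0
So g(20) = 0.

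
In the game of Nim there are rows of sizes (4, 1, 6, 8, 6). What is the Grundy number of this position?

13

Nim-sum: 4 ^ 1 ^ 6 ^ 8 ^ 6 = 13.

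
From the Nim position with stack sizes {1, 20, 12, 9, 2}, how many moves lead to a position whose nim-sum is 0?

1

Compute the nim-sum pairwise:
1 ^ 20 = 21
21 ^ 12 = 25
25 ^ 9 = 16
16 ^ 2 = 18
The overall nim-sum is X = 18. A stack of size p has a winning move iff p XOR X < p (reduce it to p XOR X).
  1: 1 XOR 18 = 19 ≥ 1 — no move.
  20: 20 XOR 18 = 6 < 20 — winning move (to 6).
  12: 12 XOR 18 = 30 ≥ 12 — no move.
  9: 9 XOR 18 = 27 ≥ 9 — no move.
  2: 2 XOR 18 = 16 ≥ 2 — no move.
That gives 1 winning move.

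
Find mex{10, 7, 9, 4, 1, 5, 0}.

2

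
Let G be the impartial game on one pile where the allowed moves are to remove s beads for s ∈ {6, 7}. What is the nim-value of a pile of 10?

1

Grundy values for subtraction set {6, 7}:
k:     0  1  2  3  4  5  6  7  8  9 10
g(k):  0  0  0  0  0  0  1  1  1  1  1
So g(10) = 1.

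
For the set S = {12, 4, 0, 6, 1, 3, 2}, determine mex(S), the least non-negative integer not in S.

5

The values 0, 1, 2, 3, 4 are all present; 5 is the first non-negative integer missing from the set.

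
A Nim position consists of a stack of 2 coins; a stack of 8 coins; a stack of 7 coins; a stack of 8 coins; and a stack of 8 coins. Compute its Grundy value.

Write each in binary and XOR column by column:
  0010  (2)
  1000  (8)
  0111  (7)
  1000  (8)
  1000  (8)
  ----
  1101  (13)

13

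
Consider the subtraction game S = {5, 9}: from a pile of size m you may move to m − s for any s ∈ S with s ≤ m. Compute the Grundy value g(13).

2

Grundy values for subtraction set {5, 9}:
k:     0  1  2  3  4  5  6  7  8  9 10 11 12 13
g(k):  0  0  0  0  0  1  1  1  1  1  2  2  2  2
So g(13) = 2.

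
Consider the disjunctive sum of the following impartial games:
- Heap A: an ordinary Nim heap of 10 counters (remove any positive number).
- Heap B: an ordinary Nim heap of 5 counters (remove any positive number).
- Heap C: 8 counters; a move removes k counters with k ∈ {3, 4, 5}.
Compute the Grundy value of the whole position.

Heap A is a plain Nim heap of size 10, so its Grundy value is 10.
Heap B is a plain Nim heap of size 5, so its Grundy value is 5.
Build the Grundy sequence for heap C with g(k) = mex{g(k−s) : s ∈ {3, 4, 5}, s ≤ k}:
k:     0  1  2  3  4  5  6  7  8
g(k):  0  0  0  1  1  1  2  2  0
So g(8) = 0.
By the Sprague-Grundy theorem, the Grundy value of a sum of independent games is the XOR of the component values.
Combined value = 10 XOR 5 XOR 0 = 15.

15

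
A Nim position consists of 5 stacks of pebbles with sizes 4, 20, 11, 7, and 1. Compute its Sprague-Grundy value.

29

Bitwise XOR of the heap sizes:
  00100  (4)
  10100  (20)
  01011  (11)
  00111  (7)
  00001  (1)
  -----
  11101  (29)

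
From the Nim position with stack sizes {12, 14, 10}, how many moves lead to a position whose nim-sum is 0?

Compute the nim-sum pairwise:
12 ⊕ 14 = 2
2 ⊕ 10 = 8
The overall nim-sum is X = 8. A stack of size p has a winning move iff p XOR X < p (reduce it to p XOR X).
  12: 12 XOR 8 = 4 < 12 — winning move (to 4).
  14: 14 XOR 8 = 6 < 14 — winning move (to 6).
  10: 10 XOR 8 = 2 < 10 — winning move (to 2).
That gives 3 winning moves.

3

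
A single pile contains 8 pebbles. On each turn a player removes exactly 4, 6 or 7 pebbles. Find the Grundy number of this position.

2

Build the Grundy sequence with g(k) = mex{g(k−s) : s ∈ {4, 6, 7}, s ≤ k}:
k:     0  1  2  3  4  5  6  7  8
g(k):  0  0  0  0  1  1  1  1  2
So g(8) = 2.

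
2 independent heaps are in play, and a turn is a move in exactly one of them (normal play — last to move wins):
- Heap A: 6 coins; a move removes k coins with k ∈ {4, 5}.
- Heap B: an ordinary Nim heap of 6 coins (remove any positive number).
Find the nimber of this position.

For heap A, compute g(0), g(1), … with moves {4, 5}:
k:     0  1  2  3  4  5  6
g(k):  0  0  0  0  1  1  1
So g(6) = 1.
Heap B is a plain Nim heap of size 6, so its Grundy value is 6.
The value of a disjunctive sum is the nim-sum of the parts.
Combined value = 1 ⊕ 6 = 7.

7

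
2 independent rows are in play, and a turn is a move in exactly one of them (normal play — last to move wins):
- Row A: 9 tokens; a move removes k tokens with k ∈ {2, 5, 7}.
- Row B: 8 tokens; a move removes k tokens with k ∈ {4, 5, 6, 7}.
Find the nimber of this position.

0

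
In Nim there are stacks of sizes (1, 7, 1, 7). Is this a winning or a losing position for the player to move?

Compute the nim-sum pairwise:
1 ⊕ 7 = 6
6 ⊕ 1 = 7
7 ⊕ 7 = 0
The nim-sum is 0, so this is a P-position: the player to move is in a losing position under optimal play.

Losing position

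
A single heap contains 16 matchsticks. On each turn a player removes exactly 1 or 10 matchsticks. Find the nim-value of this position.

1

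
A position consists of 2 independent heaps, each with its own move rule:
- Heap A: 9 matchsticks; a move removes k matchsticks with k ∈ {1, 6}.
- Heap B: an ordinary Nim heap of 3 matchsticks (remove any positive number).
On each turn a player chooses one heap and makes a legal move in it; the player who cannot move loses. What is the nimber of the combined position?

3

For heap A, compute g(0), g(1), … with moves {1, 6}:
k:     0  1  2  3  4  5  6  7  8  9
g(k):  0  1  0  1  0  1  2  0  1  0
So g(9) = 0.
Heap B is a plain Nim heap of size 3, so its Grundy value is 3.
The value of a disjunctive sum is the nim-sum of the parts.
Combined value = 0 XOR 3 = 3.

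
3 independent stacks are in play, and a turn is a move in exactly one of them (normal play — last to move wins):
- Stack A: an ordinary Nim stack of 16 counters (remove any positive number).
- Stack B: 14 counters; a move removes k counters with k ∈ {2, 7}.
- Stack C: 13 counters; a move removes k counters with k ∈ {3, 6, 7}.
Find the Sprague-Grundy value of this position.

Stack A is a plain Nim stack of size 16, so its Grundy value is 16.
Grundy values for stack B (subtraction set {2, 7}):
g(0) = mex{} = 0
g(1) = mex{} = 0
g(2) = mex{0} = 1
g(3) = mex{0} = 1
g(4) = mex{1} = 0
g(5) = mex{1} = 0
g(6) = mex{0} = 1
g(7) = mex{0} = 1
g(8) = mex{0,1} = 2
g(9) = mex{1} = 0
g(10) = mex{1,2} = 0
g(11) = mex{0} = 1
g(12) = mex{0} = 1
g(13) = mex{1} = 0
g(14) = mex{1} = 0
So g(14) = 0.
Build the Grundy sequence for stack C with g(k) = mex{g(k−s) : s ∈ {3, 6, 7}, s ≤ k}:
g(0) = mex{} = 0
g(1) = mex{} = 0
g(2) = mex{} = 0
g(3) = mex{0} = 1
g(4) = mex{0} = 1
g(5) = mex{0} = 1
g(6) = mex{0,1} = 2
g(7) = mex{0,1} = 2
g(8) = mex{0,1} = 2
g(9) = mex{0,1,2} = 3
g(10) = mex{1,2} = 0
g(11) = mex{1,2} = 0
g(12) = mex{1,2,3} = 0
g(13) = mex{0,2} = 1
So g(13) = 1.
By the Sprague-Grundy theorem, the Grundy value of a sum of independent games is the XOR of the component values.
Combined value = 16 XOR 0 XOR 1 = 17.

17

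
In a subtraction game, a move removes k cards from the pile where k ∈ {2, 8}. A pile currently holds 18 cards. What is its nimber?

Build the Grundy sequence with g(k) = mex{g(k−s) : s ∈ {2, 8}, s ≤ k}:
k:     0  1  2  3  4  5  6  7  8  9 10 11 12 13 14 15 16 17 18
g(k):  0  0  1  1  0  0  1  1  2  2  0  0  1  1  0  0  1  1  2
So g(18) = 2.

2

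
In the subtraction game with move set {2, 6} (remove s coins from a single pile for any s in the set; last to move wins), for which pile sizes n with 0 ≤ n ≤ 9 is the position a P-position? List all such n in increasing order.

0, 1, 4, 5, 8, 9

Grundy values for subtraction set {2, 6}:
g(0) = mex{} = 0
g(1) = mex{} = 0
g(2) = mex{0} = 1
g(3) = mex{0} = 1
g(4) = mex{1} = 0
g(5) = mex{1} = 0
g(6) = mex{0} = 1
g(7) = mex{0} = 1
g(8) = mex{1} = 0
g(9) = mex{1} = 0
The P-positions (g = 0) in 0..9 are 0, 1, 4, 5, 8, 9.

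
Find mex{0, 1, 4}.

2

The values 0, 1 are all present; 2 is the first non-negative integer missing from the set.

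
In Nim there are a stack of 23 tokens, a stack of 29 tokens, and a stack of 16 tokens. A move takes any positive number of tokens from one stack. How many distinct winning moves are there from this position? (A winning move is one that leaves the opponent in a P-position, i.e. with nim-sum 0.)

3

Nim-sum: 23 XOR 29 XOR 16 = 26.
The overall nim-sum is X = 26. A stack of size p has a winning move iff p XOR X < p (reduce it to p XOR X).
  23: 23 XOR 26 = 13 < 23 — winning move (to 13).
  29: 29 XOR 26 = 7 < 29 — winning move (to 7).
  16: 16 XOR 26 = 10 < 16 — winning move (to 10).
That gives 3 winning moves.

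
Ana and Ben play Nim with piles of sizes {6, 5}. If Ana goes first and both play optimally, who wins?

Ana wins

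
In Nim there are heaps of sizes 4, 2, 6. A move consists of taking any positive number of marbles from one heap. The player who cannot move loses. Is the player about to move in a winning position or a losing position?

Losing position

Compute the nim-sum pairwise:
4 XOR 2 = 6
6 XOR 6 = 0
The nim-sum is 0, so this is a P-position: the player to move is in a losing position under optimal play.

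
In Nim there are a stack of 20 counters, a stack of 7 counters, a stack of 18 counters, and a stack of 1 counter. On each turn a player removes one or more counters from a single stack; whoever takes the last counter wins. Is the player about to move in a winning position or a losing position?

Losing position

Nim-sum: 20 ^ 7 ^ 18 ^ 1 = 0.
The nim-sum is 0, so this is a P-position: the player to move is in a losing position under optimal play.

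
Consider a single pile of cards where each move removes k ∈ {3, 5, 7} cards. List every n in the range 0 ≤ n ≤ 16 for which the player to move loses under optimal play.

Grundy values for subtraction set {3, 5, 7}:
k:     0  1  2  3  4  5  6  7  8  9 10 11 12 13 14 15 16
g(k):  0  0  0  1  1  1  2  2  2  3  0  0  0  1  1  1  2
The P-positions (g = 0) in 0..16 are 0, 1, 2, 10, 11, 12.

0, 1, 2, 10, 11, 12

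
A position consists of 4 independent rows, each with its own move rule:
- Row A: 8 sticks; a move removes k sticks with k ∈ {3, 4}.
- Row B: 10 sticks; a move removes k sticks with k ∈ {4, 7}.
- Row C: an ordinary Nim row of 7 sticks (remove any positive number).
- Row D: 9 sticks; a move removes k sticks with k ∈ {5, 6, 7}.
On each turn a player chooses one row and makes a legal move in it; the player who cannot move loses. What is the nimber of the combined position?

4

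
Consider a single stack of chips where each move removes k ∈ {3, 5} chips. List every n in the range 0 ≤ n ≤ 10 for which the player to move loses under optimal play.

Compute g(0), g(1), … for moves {3, 5}:
k:     0  1  2  3  4  5  6  7  8  9 10
g(k):  0  0  0  1  1  1  2  2  0  0  0
The P-positions (g = 0) in 0..10 are 0, 1, 2, 8, 9, 10.

0, 1, 2, 8, 9, 10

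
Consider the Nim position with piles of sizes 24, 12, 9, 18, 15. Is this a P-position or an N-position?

P-position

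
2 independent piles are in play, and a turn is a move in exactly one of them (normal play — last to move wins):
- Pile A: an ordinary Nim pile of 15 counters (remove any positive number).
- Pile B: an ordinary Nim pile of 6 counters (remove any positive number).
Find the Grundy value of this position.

Pile A is a plain Nim pile of size 15, so its Grundy value is 15.
Pile B is a plain Nim pile of size 6, so its Grundy value is 6.
By the Sprague-Grundy theorem, the Grundy value of a sum of independent games is the XOR of the component values.
Combined value = 15 ⊕ 6 = 9.

9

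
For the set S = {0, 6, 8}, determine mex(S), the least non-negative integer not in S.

1

0 is in the set but 1 is not, so the mex is 1.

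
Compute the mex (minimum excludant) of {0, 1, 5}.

2

The values 0, 1 are all present; 2 is the first non-negative integer missing from the set.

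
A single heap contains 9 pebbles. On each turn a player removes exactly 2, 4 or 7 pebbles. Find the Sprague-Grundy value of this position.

Build the Grundy sequence with g(k) = mex{g(k−s) : s ∈ {2, 4, 7}, s ≤ k}:
g(0) = mex{} = 0
g(1) = mex{} = 0
g(2) = mex{0} = 1
g(3) = mex{0} = 1
g(4) = mex{0,1} = 2
g(5) = mex{0,1} = 2
g(6) = mex{1,2} = 0
g(7) = mex{0,1,2} = 3
g(8) = mex{0,2} = 1
g(9) = mex{1,2,3} = 0
So g(9) = 0.

0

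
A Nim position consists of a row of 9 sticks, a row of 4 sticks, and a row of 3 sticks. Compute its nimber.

Write each in binary and XOR column by column:
  1001  (9)
  0100  (4)
  0011  (3)
  ----
  1110  (14)

14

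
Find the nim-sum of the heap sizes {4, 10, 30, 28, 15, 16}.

19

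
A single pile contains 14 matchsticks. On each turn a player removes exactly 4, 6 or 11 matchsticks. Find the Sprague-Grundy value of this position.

1

Build the Grundy sequence with g(k) = mex{g(k−s) : s ∈ {4, 6, 11}, s ≤ k}:
g(0) = mex{} = 0
g(1) = mex{} = 0
g(2) = mex{} = 0
g(3) = mex{} = 0
g(4) = mex{0} = 1
g(5) = mex{0} = 1
g(6) = mex{0} = 1
g(7) = mex{0} = 1
g(8) = mex{0,1} = 2
g(9) = mex{0,1} = 2
g(10) = mex{1} = 0
g(11) = mex{0,1} = 2
g(12) = mex{0,1,2} = 3
g(13) = mex{0,1,2} = 3
g(14) = mex{0,2} = 1
So g(14) = 1.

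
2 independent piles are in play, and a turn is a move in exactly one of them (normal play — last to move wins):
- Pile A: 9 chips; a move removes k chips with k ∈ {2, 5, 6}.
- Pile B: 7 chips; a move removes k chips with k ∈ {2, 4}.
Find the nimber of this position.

Grundy values for pile A (subtraction set {2, 5, 6}):
g(0) = mex{} = 0
g(1) = mex{} = 0
g(2) = mex{0} = 1
g(3) = mex{0} = 1
g(4) = mex{1} = 0
g(5) = mex{0,1} = 2
g(6) = mex{0} = 1
g(7) = mex{0,1,2} = 3
g(8) = mex{1} = 0
g(9) = mex{0,1,3} = 2
So g(9) = 2.
Build the Grundy sequence for pile B with g(k) = mex{g(k−s) : s ∈ {2, 4}, s ≤ k}:
g(0) = mex{} = 0
g(1) = mex{} = 0
g(2) = mex{0} = 1
g(3) = mex{0} = 1
g(4) = mex{0,1} = 2
g(5) = mex{0,1} = 2
g(6) = mex{1,2} = 0
g(7) = mex{1,2} = 0
So g(7) = 0.
By the Sprague-Grundy theorem, the Grundy value of a sum of independent games is the XOR of the component values.
Combined value = 2 ⊕ 0 = 2.

2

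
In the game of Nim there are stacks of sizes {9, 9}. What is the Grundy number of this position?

0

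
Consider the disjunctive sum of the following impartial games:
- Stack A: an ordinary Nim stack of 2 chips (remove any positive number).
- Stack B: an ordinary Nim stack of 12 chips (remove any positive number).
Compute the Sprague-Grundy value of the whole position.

14

Stack A is a plain Nim stack of size 2, so its Grundy value is 2.
Stack B is a plain Nim stack of size 12, so its Grundy value is 12.
The value of a disjunctive sum is the nim-sum of the parts.
Combined value = 2 XOR 12 = 14.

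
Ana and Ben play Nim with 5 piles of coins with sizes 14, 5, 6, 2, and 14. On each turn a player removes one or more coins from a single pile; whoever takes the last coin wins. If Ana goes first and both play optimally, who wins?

Compute the nim-sum pairwise:
14 ⊕ 5 = 11
11 ⊕ 6 = 13
13 ⊕ 2 = 15
15 ⊕ 14 = 1
The nim-sum is 1 ≠ 0, so this is an N-position: the player to move can win; Ana has a winning move.

Ana wins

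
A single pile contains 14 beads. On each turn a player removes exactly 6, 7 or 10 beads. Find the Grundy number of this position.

Compute g(0), g(1), … for moves {6, 7, 10}:
g(0) = mex{} = 0
g(1) = mex{} = 0
g(2) = mex{} = 0
g(3) = mex{} = 0
g(4) = mex{} = 0
g(5) = mex{} = 0
g(6) = mex{0} = 1
g(7) = mex{0} = 1
g(8) = mex{0} = 1
g(9) = mex{0} = 1
g(10) = mex{0} = 1
g(11) = mex{0} = 1
g(12) = mex{0,1} = 2
g(13) = mex{0,1} = 2
g(14) = mex{0,1} = 2
So g(14) = 2.

2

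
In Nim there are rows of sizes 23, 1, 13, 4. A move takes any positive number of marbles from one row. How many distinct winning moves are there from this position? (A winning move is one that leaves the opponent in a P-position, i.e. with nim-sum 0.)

1

Compute the nim-sum pairwise:
23 XOR 1 = 22
22 XOR 13 = 27
27 XOR 4 = 31
The overall nim-sum is X = 31. A row of size p has a winning move iff p XOR X < p (reduce it to p XOR X).
  23: 23 XOR 31 = 8 < 23 — winning move (to 8).
  1: 1 XOR 31 = 30 ≥ 1 — no move.
  13: 13 XOR 31 = 18 ≥ 13 — no move.
  4: 4 XOR 31 = 27 ≥ 4 — no move.
That gives 1 winning move.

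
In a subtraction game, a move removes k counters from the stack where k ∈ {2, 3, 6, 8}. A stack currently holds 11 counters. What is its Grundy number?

Build the Grundy sequence with g(k) = mex{g(k−s) : s ∈ {2, 3, 6, 8}, s ≤ k}:
k:     0  1  2  3  4  5  6  7  8  9 10 11
g(k):  0  0  1  1  2  0  3  1  2  2  0  3
So g(11) = 3.

3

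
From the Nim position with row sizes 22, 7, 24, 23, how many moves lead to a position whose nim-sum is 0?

3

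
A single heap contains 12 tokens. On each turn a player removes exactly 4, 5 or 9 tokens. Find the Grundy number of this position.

Grundy values for subtraction set {4, 5, 9}:
k:     0  1  2  3  4  5  6  7  8  9 10 11 12
g(k):  0  0  0  0  1  1  1  1  2  2  2  2  3
So g(12) = 3.

3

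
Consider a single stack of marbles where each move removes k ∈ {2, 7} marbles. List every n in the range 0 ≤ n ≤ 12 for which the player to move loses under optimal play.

0, 1, 4, 5, 9, 10

Compute g(0), g(1), … for moves {2, 7}:
k:     0  1  2  3  4  5  6  7  8  9 10 11 12
g(k):  0  0  1  1  0  0  1  1  2  0  0  1  1
The P-positions (g = 0) in 0..12 are 0, 1, 4, 5, 9, 10.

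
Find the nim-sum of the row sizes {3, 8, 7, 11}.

Nim-sum: 3 XOR 8 XOR 7 XOR 11 = 7.

7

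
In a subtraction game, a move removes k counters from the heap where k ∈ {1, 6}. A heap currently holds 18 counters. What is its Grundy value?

0

Compute g(0), g(1), … for moves {1, 6}:
k:     0  1  2  3  4  5  6  7  8  9 10 11 12 13 14 15 16 17 18
g(k):  0  1  0  1  0  1  2  0  1  0  1  0  1  2  0  1  0  1  0
So g(18) = 0.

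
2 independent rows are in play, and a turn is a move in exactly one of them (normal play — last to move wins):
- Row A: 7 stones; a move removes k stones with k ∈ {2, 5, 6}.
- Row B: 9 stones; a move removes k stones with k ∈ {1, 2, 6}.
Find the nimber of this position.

1

Grundy values for row A (subtraction set {2, 5, 6}):
k:     0  1  2  3  4  5  6  7
g(k):  0  0  1  1  0  2  1  3
So g(7) = 3.
Build the Grundy sequence for row B with g(k) = mex{g(k−s) : s ∈ {1, 2, 6}, s ≤ k}:
k:     0  1  2  3  4  5  6  7  8  9
g(k):  0  1  2  0  1  2  3  0  1  2
So g(9) = 2.
By the Sprague-Grundy theorem, the Grundy value of a sum of independent games is the XOR of the component values.
Combined value = 3 ⊕ 2 = 1.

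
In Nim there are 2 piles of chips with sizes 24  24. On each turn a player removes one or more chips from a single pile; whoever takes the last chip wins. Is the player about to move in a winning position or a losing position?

Losing position

In binary:
  11000  (24)
  11000  (24)
  -----
  00000  (0)
The nim-sum is 0, so this is a P-position: the player to move is in a losing position under optimal play.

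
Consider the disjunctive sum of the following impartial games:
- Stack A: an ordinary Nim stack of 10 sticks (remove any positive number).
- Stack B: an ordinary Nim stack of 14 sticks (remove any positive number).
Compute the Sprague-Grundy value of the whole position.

Stack A is a plain Nim stack of size 10, so its Grundy value is 10.
Stack B is a plain Nim stack of size 14, so its Grundy value is 14.
The value of a disjunctive sum is the nim-sum of the parts.
Combined value = 10 ⊕ 14 = 4.

4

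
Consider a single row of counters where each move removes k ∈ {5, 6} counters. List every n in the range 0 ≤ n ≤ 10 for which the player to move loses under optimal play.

0, 1, 2, 3, 4

Build the Grundy sequence with g(k) = mex{g(k−s) : s ∈ {5, 6}, s ≤ k}:
g(0) = mex{} = 0
g(1) = mex{} = 0
g(2) = mex{} = 0
g(3) = mex{} = 0
g(4) = mex{} = 0
g(5) = mex{0} = 1
g(6) = mex{0} = 1
g(7) = mex{0} = 1
g(8) = mex{0} = 1
g(9) = mex{0} = 1
g(10) = mex{0,1} = 2
The P-positions (g = 0) in 0..10 are 0, 1, 2, 3, 4.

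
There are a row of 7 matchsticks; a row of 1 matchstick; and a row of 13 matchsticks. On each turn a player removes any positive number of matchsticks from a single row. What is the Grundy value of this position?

11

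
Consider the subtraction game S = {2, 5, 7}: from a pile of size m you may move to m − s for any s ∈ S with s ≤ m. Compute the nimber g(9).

Build the Grundy sequence with g(k) = mex{g(k−s) : s ∈ {2, 5, 7}, s ≤ k}:
k:     0  1  2  3  4  5  6  7  8  9
g(k):  0  0  1  1  0  2  1  3  2  2
So g(9) = 2.

2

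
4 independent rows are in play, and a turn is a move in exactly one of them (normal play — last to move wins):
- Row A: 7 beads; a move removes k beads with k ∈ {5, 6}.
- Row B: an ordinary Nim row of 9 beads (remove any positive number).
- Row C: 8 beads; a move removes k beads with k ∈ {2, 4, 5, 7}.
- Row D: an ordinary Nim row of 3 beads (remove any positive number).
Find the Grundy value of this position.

15

Grundy values for row A (subtraction set {5, 6}):
g(0) = mex{} = 0
g(1) = mex{} = 0
g(2) = mex{} = 0
g(3) = mex{} = 0
g(4) = mex{} = 0
g(5) = mex{0} = 1
g(6) = mex{0} = 1
g(7) = mex{0} = 1
So g(7) = 1.
Row B is a plain Nim row of size 9, so its Grundy value is 9.
For row C, compute g(0), g(1), … with moves {2, 4, 5, 7}:
g(0) = mex{} = 0
g(1) = mex{} = 0
g(2) = mex{0} = 1
g(3) = mex{0} = 1
g(4) = mex{0,1} = 2
g(5) = mex{0,1} = 2
g(6) = mex{0,1,2} = 3
g(7) = mex{0,1,2} = 3
g(8) = mex{0,1,2,3} = 4
So g(8) = 4.
Row D is a plain Nim row of size 3, so its Grundy value is 3.
The value of a disjunctive sum is the nim-sum of the parts.
Combined value = 1 XOR 9 XOR 4 XOR 3 = 15.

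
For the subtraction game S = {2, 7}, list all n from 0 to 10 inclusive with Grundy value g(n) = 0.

Build the Grundy sequence with g(k) = mex{g(k−s) : s ∈ {2, 7}, s ≤ k}:
k:     0  1  2  3  4  5  6  7  8  9 10
g(k):  0  0  1  1  0  0  1  1  2  0  0
The P-positions (g = 0) in 0..10 are 0, 1, 4, 5, 9, 10.

0, 1, 4, 5, 9, 10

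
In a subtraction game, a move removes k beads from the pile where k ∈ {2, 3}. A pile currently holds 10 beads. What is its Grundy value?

0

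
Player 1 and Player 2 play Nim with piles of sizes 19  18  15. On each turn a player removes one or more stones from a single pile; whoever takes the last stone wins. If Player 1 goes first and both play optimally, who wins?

Bitwise XOR of the heap sizes:
  10011  (19)
  10010  (18)
  01111  (15)
  -----
  01110  (14)
The nim-sum is 14 ≠ 0, so this is an N-position: the player to move can win; Player 1 has a winning move.

Player 1 wins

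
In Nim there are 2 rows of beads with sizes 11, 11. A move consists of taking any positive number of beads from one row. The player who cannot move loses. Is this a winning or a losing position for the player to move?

Losing position

In binary:
  1011  (11)
  1011  (11)
  ----
  0000  (0)
The nim-sum is 0, so this is a P-position: the player to move is in a losing position under optimal play.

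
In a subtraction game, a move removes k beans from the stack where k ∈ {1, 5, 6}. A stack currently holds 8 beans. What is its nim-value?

Build the Grundy sequence with g(k) = mex{g(k−s) : s ∈ {1, 5, 6}, s ≤ k}:
k:     0  1  2  3  4  5  6  7  8
g(k):  0  1  0  1  0  1  2  3  2
So g(8) = 2.

2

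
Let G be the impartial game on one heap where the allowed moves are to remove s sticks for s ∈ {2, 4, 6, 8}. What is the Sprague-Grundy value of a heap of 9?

4

Grundy values for subtraction set {2, 4, 6, 8}:
k:     0  1  2  3  4  5  6  7  8  9
g(k):  0  0  1  1  2  2  3  3  4  4
So g(9) = 4.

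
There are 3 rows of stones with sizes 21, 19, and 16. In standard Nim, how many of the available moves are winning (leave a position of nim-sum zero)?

3

Compute the nim-sum pairwise:
21 XOR 19 = 6
6 XOR 16 = 22
The overall nim-sum is X = 22. A row of size p has a winning move iff p XOR X < p (reduce it to p XOR X).
  21: 21 XOR 22 = 3 < 21 — winning move (to 3).
  19: 19 XOR 22 = 5 < 19 — winning move (to 5).
  16: 16 XOR 22 = 6 < 16 — winning move (to 6).
That gives 3 winning moves.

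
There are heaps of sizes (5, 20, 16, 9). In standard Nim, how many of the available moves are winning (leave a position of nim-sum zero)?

Bitwise XOR of the heap sizes:
  00101  (5)
  10100  (20)
  10000  (16)
  01001  (9)
  -----
  01000  (8)
The overall nim-sum is X = 8. A heap of size p has a winning move iff p XOR X < p (reduce it to p XOR X).
  5: 5 XOR 8 = 13 ≥ 5 — no move.
  20: 20 XOR 8 = 28 ≥ 20 — no move.
  16: 16 XOR 8 = 24 ≥ 16 — no move.
  9: 9 XOR 8 = 1 < 9 — winning move (to 1).
That gives 1 winning move.

1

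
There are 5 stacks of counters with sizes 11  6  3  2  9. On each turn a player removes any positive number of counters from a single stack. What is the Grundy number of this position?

Nim-sum: 11 XOR 6 XOR 3 XOR 2 XOR 9 = 5.

5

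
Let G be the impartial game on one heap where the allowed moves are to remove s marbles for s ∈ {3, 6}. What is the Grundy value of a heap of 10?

0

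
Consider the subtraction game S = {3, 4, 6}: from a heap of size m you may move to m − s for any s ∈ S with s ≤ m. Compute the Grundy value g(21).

1

Build the Grundy sequence with g(k) = mex{g(k−s) : s ∈ {3, 4, 6}, s ≤ k}:
k:     0  1  2  3  4  5  6  7  8  9 10 11 12 13 14 15 16 17 18 19 20 21
g(k):  0  0  0  1  1  1  2  2  2  0  0  0  1  1  1  2  2  2  0  0  0  1
So g(21) = 1.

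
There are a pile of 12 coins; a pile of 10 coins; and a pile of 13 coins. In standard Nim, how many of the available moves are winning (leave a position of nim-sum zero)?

Compute the nim-sum pairwise:
12 XOR 10 = 6
6 XOR 13 = 11
The overall nim-sum is X = 11. A pile of size p has a winning move iff p XOR X < p (reduce it to p XOR X).
  12: 12 XOR 11 = 7 < 12 — winning move (to 7).
  10: 10 XOR 11 = 1 < 10 — winning move (to 1).
  13: 13 XOR 11 = 6 < 13 — winning move (to 6).
That gives 3 winning moves.

3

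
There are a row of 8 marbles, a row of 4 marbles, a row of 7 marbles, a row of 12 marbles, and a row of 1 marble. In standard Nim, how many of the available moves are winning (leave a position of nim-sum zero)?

Compute the nim-sum pairwise:
8 ^ 4 = 12
12 ^ 7 = 11
11 ^ 12 = 7
7 ^ 1 = 6
The overall nim-sum is X = 6. A row of size p has a winning move iff p XOR X < p (reduce it to p XOR X).
  8: 8 XOR 6 = 14 ≥ 8 — no move.
  4: 4 XOR 6 = 2 < 4 — winning move (to 2).
  7: 7 XOR 6 = 1 < 7 — winning move (to 1).
  12: 12 XOR 6 = 10 < 12 — winning move (to 10).
  1: 1 XOR 6 = 7 ≥ 1 — no move.
That gives 3 winning moves.

3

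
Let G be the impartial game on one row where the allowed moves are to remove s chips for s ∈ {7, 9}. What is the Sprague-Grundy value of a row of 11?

1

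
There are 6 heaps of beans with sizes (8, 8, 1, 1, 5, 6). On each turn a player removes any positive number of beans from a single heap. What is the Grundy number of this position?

Nim-sum: 8 ⊕ 8 ⊕ 1 ⊕ 1 ⊕ 5 ⊕ 6 = 3.

3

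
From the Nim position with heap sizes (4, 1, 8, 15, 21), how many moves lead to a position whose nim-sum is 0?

Nim-sum: 4 ⊕ 1 ⊕ 8 ⊕ 15 ⊕ 21 = 23.
The overall nim-sum is X = 23. A heap of size p has a winning move iff p XOR X < p (reduce it to p XOR X).
  4: 4 XOR 23 = 19 ≥ 4 — no move.
  1: 1 XOR 23 = 22 ≥ 1 — no move.
  8: 8 XOR 23 = 31 ≥ 8 — no move.
  15: 15 XOR 23 = 24 ≥ 15 — no move.
  21: 21 XOR 23 = 2 < 21 — winning move (to 2).
That gives 1 winning move.

1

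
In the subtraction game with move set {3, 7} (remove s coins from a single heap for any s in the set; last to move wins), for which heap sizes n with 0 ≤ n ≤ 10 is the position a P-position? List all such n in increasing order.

Compute g(0), g(1), … for moves {3, 7}:
g(0) = mex{} = 0
g(1) = mex{} = 0
g(2) = mex{} = 0
g(3) = mex{0} = 1
g(4) = mex{0} = 1
g(5) = mex{0} = 1
g(6) = mex{1} = 0
g(7) = mex{0,1} = 2
g(8) = mex{0,1} = 2
g(9) = mex{0} = 1
g(10) = mex{1,2} = 0
The P-positions (g = 0) in 0..10 are 0, 1, 2, 6, 10.

0, 1, 2, 6, 10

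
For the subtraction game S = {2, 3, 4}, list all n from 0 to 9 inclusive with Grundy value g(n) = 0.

Build the Grundy sequence with g(k) = mex{g(k−s) : s ∈ {2, 3, 4}, s ≤ k}:
g(0) = mex{} = 0
g(1) = mex{} = 0
g(2) = mex{0} = 1
g(3) = mex{0} = 1
g(4) = mex{0,1} = 2
g(5) = mex{0,1} = 2
g(6) = mex{1,2} = 0
g(7) = mex{1,2} = 0
g(8) = mex{0,2} = 1
g(9) = mex{0,2} = 1
The P-positions (g = 0) in 0..9 are 0, 1, 6, 7.

0, 1, 6, 7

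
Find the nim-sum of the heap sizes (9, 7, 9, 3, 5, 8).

9

Nim-sum: 9 XOR 7 XOR 9 XOR 3 XOR 5 XOR 8 = 9.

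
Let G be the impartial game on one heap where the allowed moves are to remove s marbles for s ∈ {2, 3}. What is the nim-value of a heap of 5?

Build the Grundy sequence with g(k) = mex{g(k−s) : s ∈ {2, 3}, s ≤ k}:
k:     0  1  2  3  4  5
g(k):  0  0  1  1  2  0
So g(5) = 0.

0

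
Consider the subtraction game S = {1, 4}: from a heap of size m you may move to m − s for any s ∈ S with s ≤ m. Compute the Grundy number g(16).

1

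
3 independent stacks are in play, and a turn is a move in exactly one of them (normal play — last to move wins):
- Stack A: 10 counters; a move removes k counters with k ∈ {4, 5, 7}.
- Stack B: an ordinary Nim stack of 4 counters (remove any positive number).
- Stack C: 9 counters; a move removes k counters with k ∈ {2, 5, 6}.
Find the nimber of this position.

4

Grundy values for stack A (subtraction set {4, 5, 7}):
g(0) = mex{} = 0
g(1) = mex{} = 0
g(2) = mex{} = 0
g(3) = mex{} = 0
g(4) = mex{0} = 1
g(5) = mex{0} = 1
g(6) = mex{0} = 1
g(7) = mex{0} = 1
g(8) = mex{0,1} = 2
g(9) = mex{0,1} = 2
g(10) = mex{0,1} = 2
So g(10) = 2.
Stack B is a plain Nim stack of size 4, so its Grundy value is 4.
For stack C, compute g(0), g(1), … with moves {2, 5, 6}:
g(0) = mex{} = 0
g(1) = mex{} = 0
g(2) = mex{0} = 1
g(3) = mex{0} = 1
g(4) = mex{1} = 0
g(5) = mex{0,1} = 2
g(6) = mex{0} = 1
g(7) = mex{0,1,2} = 3
g(8) = mex{1} = 0
g(9) = mex{0,1,3} = 2
So g(9) = 2.
The value of a disjunctive sum is the nim-sum of the parts.
Combined value = 2 XOR 4 XOR 2 = 4.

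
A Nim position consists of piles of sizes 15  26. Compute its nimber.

Nim-sum: 15 ^ 26 = 21.

21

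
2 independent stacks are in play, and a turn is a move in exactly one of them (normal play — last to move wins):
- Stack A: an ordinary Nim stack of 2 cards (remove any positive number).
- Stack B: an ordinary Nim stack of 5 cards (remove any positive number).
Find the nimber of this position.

Stack A is a plain Nim stack of size 2, so its Grundy value is 2.
Stack B is a plain Nim stack of size 5, so its Grundy value is 5.
The value of a disjunctive sum is the nim-sum of the parts.
Combined value = 2 XOR 5 = 7.

7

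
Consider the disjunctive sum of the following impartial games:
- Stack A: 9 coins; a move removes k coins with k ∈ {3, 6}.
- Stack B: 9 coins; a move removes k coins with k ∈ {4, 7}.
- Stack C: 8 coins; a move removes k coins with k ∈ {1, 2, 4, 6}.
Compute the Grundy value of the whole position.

2

Build the Grundy sequence for stack A with g(k) = mex{g(k−s) : s ∈ {3, 6}, s ≤ k}:
k:     0  1  2  3  4  5  6  7  8  9
g(k):  0  0  0  1  1  1  2  2  2  0
So g(9) = 0.
Build the Grundy sequence for stack B with g(k) = mex{g(k−s) : s ∈ {4, 7}, s ≤ k}:
k:     0  1  2  3  4  5  6  7  8  9
g(k):  0  0  0  0  1  1  1  1  2  2
So g(9) = 2.
For stack C, compute g(0), g(1), … with moves {1, 2, 4, 6}:
g(0) = mex{} = 0
g(1) = mex{0} = 1
g(2) = mex{0,1} = 2
g(3) = mex{1,2} = 0
g(4) = mex{0,2} = 1
g(5) = mex{0,1} = 2
g(6) = mex{0,1,2} = 3
g(7) = mex{0,1,2,3} = 4
g(8) = mex{1,2,3,4} = 0
So g(8) = 0.
By the Sprague-Grundy theorem, the Grundy value of a sum of independent games is the XOR of the component values.
Combined value = 0 XOR 2 XOR 0 = 2.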